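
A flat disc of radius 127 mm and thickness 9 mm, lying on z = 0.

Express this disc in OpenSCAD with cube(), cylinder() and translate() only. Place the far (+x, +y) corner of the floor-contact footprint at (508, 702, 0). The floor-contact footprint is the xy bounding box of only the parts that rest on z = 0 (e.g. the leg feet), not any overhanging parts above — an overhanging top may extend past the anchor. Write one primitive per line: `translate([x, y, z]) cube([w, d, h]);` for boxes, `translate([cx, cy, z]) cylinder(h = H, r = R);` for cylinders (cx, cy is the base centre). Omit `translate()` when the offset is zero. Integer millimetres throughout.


translate([381, 575, 0]) cylinder(h = 9, r = 127);


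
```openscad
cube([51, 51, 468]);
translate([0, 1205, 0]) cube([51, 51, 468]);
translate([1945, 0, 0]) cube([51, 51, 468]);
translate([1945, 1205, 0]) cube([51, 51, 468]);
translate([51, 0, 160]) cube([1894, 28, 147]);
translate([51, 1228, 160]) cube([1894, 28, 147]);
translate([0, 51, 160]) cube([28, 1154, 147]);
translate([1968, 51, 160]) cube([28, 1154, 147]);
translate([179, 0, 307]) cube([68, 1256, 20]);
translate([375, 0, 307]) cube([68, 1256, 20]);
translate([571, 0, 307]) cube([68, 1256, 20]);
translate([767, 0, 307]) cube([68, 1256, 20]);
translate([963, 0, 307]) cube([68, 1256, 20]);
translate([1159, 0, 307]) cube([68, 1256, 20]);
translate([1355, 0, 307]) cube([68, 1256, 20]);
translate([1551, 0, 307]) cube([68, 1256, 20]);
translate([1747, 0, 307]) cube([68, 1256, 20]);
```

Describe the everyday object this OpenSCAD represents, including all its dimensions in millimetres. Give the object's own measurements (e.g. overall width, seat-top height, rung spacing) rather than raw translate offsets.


A bed frame 1996 mm long (x) by 1256 mm wide (y). Four 51×51 mm corner posts, 468 mm tall, at the corners of the footprint. Four rails of 28 mm thickness and 147 mm height run between adjacent posts with their undersides at z = 160 mm, their outer faces flush with the outside of the frame (the two x-running rails run between the posts' inner faces; the two y-running rails run between the posts' inner faces). 9 slats, each 68 mm wide (x) and 20 mm thick, lie across the top of the two x-running rails, running the full 1256 mm width of the frame in y; along x they sit between the end posts with a 128 mm gap after the −x posts and between neighbouring slats, leaving 130 mm before the +x posts.


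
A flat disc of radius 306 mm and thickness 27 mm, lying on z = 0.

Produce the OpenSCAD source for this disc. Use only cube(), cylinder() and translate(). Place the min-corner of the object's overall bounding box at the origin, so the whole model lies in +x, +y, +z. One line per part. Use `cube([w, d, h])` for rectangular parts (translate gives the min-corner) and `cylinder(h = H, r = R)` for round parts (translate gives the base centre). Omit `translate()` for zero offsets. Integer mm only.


translate([306, 306, 0]) cylinder(h = 27, r = 306);


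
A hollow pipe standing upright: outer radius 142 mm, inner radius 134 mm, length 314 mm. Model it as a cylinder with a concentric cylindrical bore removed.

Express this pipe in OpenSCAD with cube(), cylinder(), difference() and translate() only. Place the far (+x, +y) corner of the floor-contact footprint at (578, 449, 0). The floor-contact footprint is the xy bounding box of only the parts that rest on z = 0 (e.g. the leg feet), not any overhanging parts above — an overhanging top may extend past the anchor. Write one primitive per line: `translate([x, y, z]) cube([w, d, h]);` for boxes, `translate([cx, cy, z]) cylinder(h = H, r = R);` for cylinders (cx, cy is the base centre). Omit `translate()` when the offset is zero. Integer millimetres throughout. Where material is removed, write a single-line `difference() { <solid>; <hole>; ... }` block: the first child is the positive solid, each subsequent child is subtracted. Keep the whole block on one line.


difference() { translate([436, 307, 0]) cylinder(h = 314, r = 142); translate([436, 307, 0]) cylinder(h = 314, r = 134); }


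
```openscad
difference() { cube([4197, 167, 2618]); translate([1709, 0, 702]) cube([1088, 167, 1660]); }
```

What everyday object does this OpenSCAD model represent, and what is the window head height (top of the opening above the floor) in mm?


A wall with a window opening. The window head height is 2362 mm.

A wall with a rectangular opening subtracted — a window. Sill at z = 702, opening 1660 mm tall, so the head is at 702 + 1660 = 2362 mm.


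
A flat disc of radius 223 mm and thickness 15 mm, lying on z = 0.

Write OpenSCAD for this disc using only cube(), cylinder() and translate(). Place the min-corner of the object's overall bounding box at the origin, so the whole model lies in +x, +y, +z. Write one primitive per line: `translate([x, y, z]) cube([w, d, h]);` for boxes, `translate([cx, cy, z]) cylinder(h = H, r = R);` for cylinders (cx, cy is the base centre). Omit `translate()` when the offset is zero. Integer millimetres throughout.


translate([223, 223, 0]) cylinder(h = 15, r = 223);


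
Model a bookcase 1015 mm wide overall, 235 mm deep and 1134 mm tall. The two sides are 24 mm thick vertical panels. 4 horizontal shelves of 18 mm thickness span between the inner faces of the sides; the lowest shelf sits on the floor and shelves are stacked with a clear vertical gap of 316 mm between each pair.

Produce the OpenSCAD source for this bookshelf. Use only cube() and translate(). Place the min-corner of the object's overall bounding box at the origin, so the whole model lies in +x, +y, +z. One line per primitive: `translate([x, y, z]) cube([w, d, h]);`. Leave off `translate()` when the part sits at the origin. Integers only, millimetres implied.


cube([24, 235, 1134]);
translate([991, 0, 0]) cube([24, 235, 1134]);
translate([24, 0, 0]) cube([967, 235, 18]);
translate([24, 0, 334]) cube([967, 235, 18]);
translate([24, 0, 668]) cube([967, 235, 18]);
translate([24, 0, 1002]) cube([967, 235, 18]);


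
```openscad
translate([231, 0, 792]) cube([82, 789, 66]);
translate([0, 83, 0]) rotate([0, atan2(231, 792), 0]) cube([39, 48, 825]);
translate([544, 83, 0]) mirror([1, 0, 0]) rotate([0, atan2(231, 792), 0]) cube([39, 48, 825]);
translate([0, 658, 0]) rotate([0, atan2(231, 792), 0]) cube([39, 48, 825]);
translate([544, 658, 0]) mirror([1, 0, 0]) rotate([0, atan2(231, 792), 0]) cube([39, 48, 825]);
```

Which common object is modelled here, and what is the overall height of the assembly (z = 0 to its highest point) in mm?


A sawhorse. The overall height is 858 mm.

A beam across two mirrored pairs of raked legs — a sawhorse. The beam's underside is at z = 792 (matching the legs' vertical rise in atan2(231, 792)) and the beam is 66 mm tall, so its top is at 792 + 66 = 858 mm. The raked legs top out at the beam's underside, so that is the highest point.


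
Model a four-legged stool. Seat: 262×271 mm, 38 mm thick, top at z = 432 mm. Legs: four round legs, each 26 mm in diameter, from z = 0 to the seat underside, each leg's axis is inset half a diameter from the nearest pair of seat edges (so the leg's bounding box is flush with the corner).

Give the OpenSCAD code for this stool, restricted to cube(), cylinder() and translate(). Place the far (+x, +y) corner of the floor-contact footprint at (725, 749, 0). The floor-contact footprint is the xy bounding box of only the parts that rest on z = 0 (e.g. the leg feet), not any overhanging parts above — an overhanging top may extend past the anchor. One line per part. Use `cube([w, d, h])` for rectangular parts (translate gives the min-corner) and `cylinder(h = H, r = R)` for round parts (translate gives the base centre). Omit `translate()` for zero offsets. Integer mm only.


translate([463, 478, 394]) cube([262, 271, 38]);
translate([476, 491, 0]) cylinder(h = 394, r = 13);
translate([712, 491, 0]) cylinder(h = 394, r = 13);
translate([476, 736, 0]) cylinder(h = 394, r = 13);
translate([712, 736, 0]) cylinder(h = 394, r = 13);


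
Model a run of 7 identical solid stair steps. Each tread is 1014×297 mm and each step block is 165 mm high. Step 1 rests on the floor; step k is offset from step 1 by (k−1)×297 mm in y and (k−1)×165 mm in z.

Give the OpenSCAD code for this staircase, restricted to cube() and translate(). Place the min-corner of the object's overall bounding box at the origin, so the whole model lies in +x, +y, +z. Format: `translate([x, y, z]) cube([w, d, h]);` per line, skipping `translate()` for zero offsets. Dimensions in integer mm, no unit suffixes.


cube([1014, 297, 165]);
translate([0, 297, 165]) cube([1014, 297, 165]);
translate([0, 594, 330]) cube([1014, 297, 165]);
translate([0, 891, 495]) cube([1014, 297, 165]);
translate([0, 1188, 660]) cube([1014, 297, 165]);
translate([0, 1485, 825]) cube([1014, 297, 165]);
translate([0, 1782, 990]) cube([1014, 297, 165]);


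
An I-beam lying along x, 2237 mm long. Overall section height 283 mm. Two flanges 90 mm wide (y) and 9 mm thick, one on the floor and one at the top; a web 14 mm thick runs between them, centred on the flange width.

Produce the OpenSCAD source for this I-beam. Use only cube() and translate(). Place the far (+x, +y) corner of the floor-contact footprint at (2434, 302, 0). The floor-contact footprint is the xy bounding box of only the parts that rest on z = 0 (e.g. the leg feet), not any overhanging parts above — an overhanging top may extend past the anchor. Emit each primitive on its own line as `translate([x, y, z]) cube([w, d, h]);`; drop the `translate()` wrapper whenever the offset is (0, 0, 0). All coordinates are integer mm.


translate([197, 212, 0]) cube([2237, 90, 9]);
translate([197, 250, 9]) cube([2237, 14, 265]);
translate([197, 212, 274]) cube([2237, 90, 9]);


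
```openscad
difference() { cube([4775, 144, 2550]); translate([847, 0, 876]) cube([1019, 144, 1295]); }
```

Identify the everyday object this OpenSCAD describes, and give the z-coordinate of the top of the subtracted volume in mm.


A wall with a window opening. The window head height is 2171 mm.

A wall with a rectangular opening subtracted — a window. Sill at z = 876, opening 1295 mm tall, so the head is at 876 + 1295 = 2171 mm.


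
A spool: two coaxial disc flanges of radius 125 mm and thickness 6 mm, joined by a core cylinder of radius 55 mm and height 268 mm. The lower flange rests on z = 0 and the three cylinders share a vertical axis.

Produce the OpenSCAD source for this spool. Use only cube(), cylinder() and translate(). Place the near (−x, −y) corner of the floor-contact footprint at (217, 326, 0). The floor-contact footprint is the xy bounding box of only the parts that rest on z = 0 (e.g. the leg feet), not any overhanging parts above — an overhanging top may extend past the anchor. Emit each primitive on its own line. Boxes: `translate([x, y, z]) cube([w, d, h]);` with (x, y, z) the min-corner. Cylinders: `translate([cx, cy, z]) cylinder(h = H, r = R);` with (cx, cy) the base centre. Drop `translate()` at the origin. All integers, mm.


translate([342, 451, 0]) cylinder(h = 6, r = 125);
translate([342, 451, 6]) cylinder(h = 268, r = 55);
translate([342, 451, 274]) cylinder(h = 6, r = 125);


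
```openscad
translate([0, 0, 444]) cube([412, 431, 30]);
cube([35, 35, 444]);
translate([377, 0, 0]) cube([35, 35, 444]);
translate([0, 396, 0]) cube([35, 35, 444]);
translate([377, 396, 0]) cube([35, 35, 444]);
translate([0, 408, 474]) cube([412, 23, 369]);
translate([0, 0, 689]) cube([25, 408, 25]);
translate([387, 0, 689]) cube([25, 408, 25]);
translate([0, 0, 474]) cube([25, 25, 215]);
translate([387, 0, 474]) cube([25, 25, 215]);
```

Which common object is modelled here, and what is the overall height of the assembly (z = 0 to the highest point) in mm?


A chair. The overall height is 843 mm.

A slab on four corner posts with a tall panel at the back — a chair. The seat slab sits at z = 444 with thickness 30, and the 369 mm backrest starts at the seat top, so the overall height is 444 + 30 + 369 = 843 mm.


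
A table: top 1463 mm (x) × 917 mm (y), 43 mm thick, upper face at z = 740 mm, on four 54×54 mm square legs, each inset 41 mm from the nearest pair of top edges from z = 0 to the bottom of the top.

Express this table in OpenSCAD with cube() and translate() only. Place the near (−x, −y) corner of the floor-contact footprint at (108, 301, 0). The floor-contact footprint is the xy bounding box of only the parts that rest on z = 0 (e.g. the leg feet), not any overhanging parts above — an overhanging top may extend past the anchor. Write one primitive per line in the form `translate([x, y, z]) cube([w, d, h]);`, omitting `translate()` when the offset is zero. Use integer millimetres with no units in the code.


// leg_h = 740 - 43 = 697
translate([67, 260, 697]) cube([1463, 917, 43]);
translate([108, 301, 0]) cube([54, 54, 697]);
translate([1435, 301, 0]) cube([54, 54, 697]);
translate([108, 1082, 0]) cube([54, 54, 697]);
translate([1435, 1082, 0]) cube([54, 54, 697]);


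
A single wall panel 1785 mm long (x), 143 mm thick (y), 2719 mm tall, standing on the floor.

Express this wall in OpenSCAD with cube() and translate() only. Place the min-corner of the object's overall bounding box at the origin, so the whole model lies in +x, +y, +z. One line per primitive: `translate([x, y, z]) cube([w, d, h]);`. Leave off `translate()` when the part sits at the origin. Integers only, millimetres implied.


cube([1785, 143, 2719]);


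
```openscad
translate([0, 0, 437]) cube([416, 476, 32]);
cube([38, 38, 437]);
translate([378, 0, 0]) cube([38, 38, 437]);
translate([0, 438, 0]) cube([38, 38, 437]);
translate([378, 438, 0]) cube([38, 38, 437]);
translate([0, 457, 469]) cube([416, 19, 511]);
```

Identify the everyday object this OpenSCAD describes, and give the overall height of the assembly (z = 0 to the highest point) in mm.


A chair. The overall height is 980 mm.

A slab on four corner posts with a tall panel at the back — a chair. The seat slab sits at z = 437 with thickness 32, and the 511 mm backrest starts at the seat top, so the overall height is 437 + 32 + 511 = 980 mm.


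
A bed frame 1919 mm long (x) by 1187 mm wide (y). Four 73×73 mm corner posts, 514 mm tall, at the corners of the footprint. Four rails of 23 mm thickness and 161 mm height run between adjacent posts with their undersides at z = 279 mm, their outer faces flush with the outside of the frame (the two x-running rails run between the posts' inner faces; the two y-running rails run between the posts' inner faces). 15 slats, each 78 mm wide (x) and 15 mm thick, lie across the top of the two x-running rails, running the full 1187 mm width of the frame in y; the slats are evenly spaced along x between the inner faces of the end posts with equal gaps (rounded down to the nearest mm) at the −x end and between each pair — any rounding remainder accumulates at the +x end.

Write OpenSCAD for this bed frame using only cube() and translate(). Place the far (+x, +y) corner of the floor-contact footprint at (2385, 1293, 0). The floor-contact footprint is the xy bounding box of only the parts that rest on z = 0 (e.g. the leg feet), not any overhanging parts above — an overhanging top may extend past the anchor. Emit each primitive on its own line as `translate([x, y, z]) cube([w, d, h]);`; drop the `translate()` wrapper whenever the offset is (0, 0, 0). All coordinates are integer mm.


// slat z = rail_z + rail_h = 279 + 161 = 440
// slat gap = ⌊(1773 − 15·78) / 16⌋ = 37
translate([466, 106, 0]) cube([73, 73, 514]);
translate([466, 1220, 0]) cube([73, 73, 514]);
translate([2312, 106, 0]) cube([73, 73, 514]);
translate([2312, 1220, 0]) cube([73, 73, 514]);
translate([539, 106, 279]) cube([1773, 23, 161]);
translate([539, 1270, 279]) cube([1773, 23, 161]);
translate([466, 179, 279]) cube([23, 1041, 161]);
translate([2362, 179, 279]) cube([23, 1041, 161]);
translate([576, 106, 440]) cube([78, 1187, 15]);
translate([691, 106, 440]) cube([78, 1187, 15]);
translate([806, 106, 440]) cube([78, 1187, 15]);
translate([921, 106, 440]) cube([78, 1187, 15]);
translate([1036, 106, 440]) cube([78, 1187, 15]);
translate([1151, 106, 440]) cube([78, 1187, 15]);
translate([1266, 106, 440]) cube([78, 1187, 15]);
translate([1381, 106, 440]) cube([78, 1187, 15]);
translate([1496, 106, 440]) cube([78, 1187, 15]);
translate([1611, 106, 440]) cube([78, 1187, 15]);
translate([1726, 106, 440]) cube([78, 1187, 15]);
translate([1841, 106, 440]) cube([78, 1187, 15]);
translate([1956, 106, 440]) cube([78, 1187, 15]);
translate([2071, 106, 440]) cube([78, 1187, 15]);
translate([2186, 106, 440]) cube([78, 1187, 15]);


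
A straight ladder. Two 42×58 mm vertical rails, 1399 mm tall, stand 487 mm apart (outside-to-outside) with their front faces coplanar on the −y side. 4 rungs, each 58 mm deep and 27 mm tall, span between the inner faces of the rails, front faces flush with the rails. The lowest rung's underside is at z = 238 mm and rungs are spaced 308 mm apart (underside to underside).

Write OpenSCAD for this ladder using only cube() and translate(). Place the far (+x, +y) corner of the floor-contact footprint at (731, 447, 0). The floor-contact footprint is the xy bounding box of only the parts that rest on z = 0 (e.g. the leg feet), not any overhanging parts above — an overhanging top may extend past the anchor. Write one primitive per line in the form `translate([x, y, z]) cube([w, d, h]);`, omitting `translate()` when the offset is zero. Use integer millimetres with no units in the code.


translate([244, 389, 0]) cube([42, 58, 1399]);
translate([689, 389, 0]) cube([42, 58, 1399]);
translate([286, 389, 238]) cube([403, 58, 27]);
translate([286, 389, 546]) cube([403, 58, 27]);
translate([286, 389, 854]) cube([403, 58, 27]);
translate([286, 389, 1162]) cube([403, 58, 27]);


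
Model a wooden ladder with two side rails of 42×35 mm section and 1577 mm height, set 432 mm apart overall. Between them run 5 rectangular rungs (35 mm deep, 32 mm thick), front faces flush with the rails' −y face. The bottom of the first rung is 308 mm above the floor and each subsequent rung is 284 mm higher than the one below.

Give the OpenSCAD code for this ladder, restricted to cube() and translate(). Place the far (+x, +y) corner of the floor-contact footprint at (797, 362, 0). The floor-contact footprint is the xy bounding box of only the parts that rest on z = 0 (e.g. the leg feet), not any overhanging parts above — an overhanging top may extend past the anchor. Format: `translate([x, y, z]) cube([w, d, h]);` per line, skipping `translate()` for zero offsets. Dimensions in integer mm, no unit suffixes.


// rung span = 432 - 2*42 = 348
// rung[k] z = 308 + k*284
translate([365, 327, 0]) cube([42, 35, 1577]);
translate([755, 327, 0]) cube([42, 35, 1577]);
translate([407, 327, 308]) cube([348, 35, 32]);
translate([407, 327, 592]) cube([348, 35, 32]);
translate([407, 327, 876]) cube([348, 35, 32]);
translate([407, 327, 1160]) cube([348, 35, 32]);
translate([407, 327, 1444]) cube([348, 35, 32]);


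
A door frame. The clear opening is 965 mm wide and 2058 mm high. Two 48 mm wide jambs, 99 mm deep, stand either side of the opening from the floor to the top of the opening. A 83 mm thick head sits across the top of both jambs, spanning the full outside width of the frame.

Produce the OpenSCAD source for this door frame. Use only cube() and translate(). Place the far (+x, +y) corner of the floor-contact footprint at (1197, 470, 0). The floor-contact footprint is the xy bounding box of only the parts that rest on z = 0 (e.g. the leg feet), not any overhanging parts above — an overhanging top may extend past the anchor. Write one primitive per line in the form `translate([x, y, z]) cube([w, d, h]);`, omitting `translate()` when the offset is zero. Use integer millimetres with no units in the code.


translate([136, 371, 0]) cube([48, 99, 2058]);
translate([1149, 371, 0]) cube([48, 99, 2058]);
translate([136, 371, 2058]) cube([1061, 99, 83]);


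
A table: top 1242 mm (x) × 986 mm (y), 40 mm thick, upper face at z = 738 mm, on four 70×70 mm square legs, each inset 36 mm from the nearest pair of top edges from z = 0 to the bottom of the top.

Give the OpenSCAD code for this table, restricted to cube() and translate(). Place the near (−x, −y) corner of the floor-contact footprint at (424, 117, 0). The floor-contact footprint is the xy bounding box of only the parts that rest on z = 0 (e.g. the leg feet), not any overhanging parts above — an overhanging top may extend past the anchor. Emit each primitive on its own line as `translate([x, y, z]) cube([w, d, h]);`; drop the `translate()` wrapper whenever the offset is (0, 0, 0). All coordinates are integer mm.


// leg_h = 738 - 40 = 698
translate([388, 81, 698]) cube([1242, 986, 40]);
translate([424, 117, 0]) cube([70, 70, 698]);
translate([1524, 117, 0]) cube([70, 70, 698]);
translate([424, 961, 0]) cube([70, 70, 698]);
translate([1524, 961, 0]) cube([70, 70, 698]);


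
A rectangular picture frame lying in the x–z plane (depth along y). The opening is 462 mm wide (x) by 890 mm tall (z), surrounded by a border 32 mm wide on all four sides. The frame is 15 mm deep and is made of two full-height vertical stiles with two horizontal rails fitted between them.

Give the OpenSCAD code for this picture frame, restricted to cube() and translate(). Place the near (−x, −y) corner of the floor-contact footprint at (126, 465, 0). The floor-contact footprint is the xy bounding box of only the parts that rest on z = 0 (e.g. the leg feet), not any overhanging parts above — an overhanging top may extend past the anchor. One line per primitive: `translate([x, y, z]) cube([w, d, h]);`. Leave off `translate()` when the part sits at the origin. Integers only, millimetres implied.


translate([126, 465, 0]) cube([32, 15, 954]);
translate([620, 465, 0]) cube([32, 15, 954]);
translate([158, 465, 0]) cube([462, 15, 32]);
translate([158, 465, 922]) cube([462, 15, 32]);


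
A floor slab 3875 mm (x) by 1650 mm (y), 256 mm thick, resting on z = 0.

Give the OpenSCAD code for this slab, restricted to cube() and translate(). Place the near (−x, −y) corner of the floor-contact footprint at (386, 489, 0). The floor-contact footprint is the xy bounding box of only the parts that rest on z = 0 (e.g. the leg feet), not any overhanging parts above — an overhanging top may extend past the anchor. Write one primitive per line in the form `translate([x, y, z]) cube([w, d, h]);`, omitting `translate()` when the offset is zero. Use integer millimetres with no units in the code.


translate([386, 489, 0]) cube([3875, 1650, 256]);


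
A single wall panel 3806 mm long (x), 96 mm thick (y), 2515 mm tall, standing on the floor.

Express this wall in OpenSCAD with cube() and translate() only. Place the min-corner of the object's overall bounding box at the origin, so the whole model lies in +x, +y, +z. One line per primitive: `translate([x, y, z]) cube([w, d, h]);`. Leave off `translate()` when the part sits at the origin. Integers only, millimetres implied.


cube([3806, 96, 2515]);


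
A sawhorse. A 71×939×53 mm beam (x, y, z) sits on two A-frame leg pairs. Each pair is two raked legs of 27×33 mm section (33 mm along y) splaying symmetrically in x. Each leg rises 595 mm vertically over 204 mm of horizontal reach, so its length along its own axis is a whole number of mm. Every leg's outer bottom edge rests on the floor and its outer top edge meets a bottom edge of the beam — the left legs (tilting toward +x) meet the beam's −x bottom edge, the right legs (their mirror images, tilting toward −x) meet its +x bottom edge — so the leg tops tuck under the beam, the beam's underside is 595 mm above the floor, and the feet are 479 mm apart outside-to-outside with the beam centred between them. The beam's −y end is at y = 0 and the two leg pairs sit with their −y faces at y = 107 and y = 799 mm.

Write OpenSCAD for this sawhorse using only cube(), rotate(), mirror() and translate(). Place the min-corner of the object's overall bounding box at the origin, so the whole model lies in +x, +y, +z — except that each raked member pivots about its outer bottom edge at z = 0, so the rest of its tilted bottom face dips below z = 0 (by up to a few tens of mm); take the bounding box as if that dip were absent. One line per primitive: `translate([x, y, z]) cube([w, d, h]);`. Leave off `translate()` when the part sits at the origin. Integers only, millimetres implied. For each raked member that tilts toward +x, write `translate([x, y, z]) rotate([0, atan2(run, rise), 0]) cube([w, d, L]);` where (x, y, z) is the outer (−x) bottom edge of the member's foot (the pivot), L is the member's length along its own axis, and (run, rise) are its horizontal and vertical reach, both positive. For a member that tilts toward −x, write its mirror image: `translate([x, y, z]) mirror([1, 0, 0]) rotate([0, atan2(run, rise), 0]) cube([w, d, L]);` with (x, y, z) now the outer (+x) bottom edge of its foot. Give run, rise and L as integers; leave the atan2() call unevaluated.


translate([204, 0, 595]) cube([71, 939, 53]);
translate([0, 107, 0]) rotate([0, atan2(204, 595), 0]) cube([27, 33, 629]);
translate([479, 107, 0]) mirror([1, 0, 0]) rotate([0, atan2(204, 595), 0]) cube([27, 33, 629]);
translate([0, 799, 0]) rotate([0, atan2(204, 595), 0]) cube([27, 33, 629]);
translate([479, 799, 0]) mirror([1, 0, 0]) rotate([0, atan2(204, 595), 0]) cube([27, 33, 629]);


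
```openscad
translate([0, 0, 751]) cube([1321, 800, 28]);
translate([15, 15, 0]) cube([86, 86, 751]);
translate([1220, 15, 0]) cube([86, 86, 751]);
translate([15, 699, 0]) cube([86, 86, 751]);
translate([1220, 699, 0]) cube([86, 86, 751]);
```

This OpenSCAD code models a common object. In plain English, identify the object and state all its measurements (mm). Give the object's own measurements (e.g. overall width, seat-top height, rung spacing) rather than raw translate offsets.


A table: top 1321 mm (x) × 800 mm (y), 28 mm thick, upper face at z = 779 mm, on four 86×86 mm square legs, each inset 15 mm from the nearest pair of top edges from z = 0 to the bottom of the top.


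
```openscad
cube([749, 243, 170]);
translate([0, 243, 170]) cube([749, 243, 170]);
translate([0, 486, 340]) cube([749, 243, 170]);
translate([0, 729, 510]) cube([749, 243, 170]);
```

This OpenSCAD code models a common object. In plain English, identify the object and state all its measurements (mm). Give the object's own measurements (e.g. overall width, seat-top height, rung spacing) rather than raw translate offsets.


A straight staircase of 4 solid steps. Each step is 749 mm wide (x), 243 mm deep (y, the going) and 170 mm tall (the rise). The first step rests on the floor; each subsequent step sits one going further in +y and one rise higher in +z, directly behind and above the previous step with no overlap.


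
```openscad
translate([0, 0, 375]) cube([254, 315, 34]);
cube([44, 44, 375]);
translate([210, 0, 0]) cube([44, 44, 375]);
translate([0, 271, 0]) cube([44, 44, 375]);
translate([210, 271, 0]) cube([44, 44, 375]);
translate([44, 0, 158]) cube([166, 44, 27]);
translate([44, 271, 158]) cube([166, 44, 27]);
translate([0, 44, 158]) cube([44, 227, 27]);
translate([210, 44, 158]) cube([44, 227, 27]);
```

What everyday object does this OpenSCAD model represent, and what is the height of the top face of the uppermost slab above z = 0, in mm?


A stool. The seat height is 409 mm.

A 254×315×34 slab at z = 375 on four corner posts — a stool. The seat top is 375 + 34 = 409 mm.


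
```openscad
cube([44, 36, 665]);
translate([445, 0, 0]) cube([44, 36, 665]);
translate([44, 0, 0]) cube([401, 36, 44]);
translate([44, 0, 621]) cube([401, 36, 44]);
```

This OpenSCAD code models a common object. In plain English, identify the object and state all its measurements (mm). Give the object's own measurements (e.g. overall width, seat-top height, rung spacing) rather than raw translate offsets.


A rectangular picture frame lying in the x–z plane (depth along y). The opening is 401 mm wide (x) by 577 mm tall (z), surrounded by a border 44 mm wide on all four sides. The frame is 36 mm deep and is made of two full-height vertical stiles with two horizontal rails fitted between them.


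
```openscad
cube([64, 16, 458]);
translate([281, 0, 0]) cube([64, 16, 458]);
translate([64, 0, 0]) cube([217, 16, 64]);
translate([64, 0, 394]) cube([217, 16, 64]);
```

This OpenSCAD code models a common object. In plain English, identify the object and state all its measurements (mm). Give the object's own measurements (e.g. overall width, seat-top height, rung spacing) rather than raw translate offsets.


A rectangular picture frame lying in the x–z plane (depth along y). The opening is 217 mm wide (x) by 330 mm tall (z), surrounded by a border 64 mm wide on all four sides. The frame is 16 mm deep and is made of two full-height vertical stiles with two horizontal rails fitted between them.


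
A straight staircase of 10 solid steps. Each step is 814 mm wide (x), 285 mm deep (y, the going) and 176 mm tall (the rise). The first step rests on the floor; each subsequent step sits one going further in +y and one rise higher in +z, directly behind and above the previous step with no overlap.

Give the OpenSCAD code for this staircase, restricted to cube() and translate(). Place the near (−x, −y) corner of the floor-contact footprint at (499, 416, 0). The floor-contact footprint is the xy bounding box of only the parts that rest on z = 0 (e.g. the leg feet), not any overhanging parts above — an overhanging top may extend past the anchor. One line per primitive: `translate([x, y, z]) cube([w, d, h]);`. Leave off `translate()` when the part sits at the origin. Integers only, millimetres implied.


translate([499, 416, 0]) cube([814, 285, 176]);
translate([499, 701, 176]) cube([814, 285, 176]);
translate([499, 986, 352]) cube([814, 285, 176]);
translate([499, 1271, 528]) cube([814, 285, 176]);
translate([499, 1556, 704]) cube([814, 285, 176]);
translate([499, 1841, 880]) cube([814, 285, 176]);
translate([499, 2126, 1056]) cube([814, 285, 176]);
translate([499, 2411, 1232]) cube([814, 285, 176]);
translate([499, 2696, 1408]) cube([814, 285, 176]);
translate([499, 2981, 1584]) cube([814, 285, 176]);


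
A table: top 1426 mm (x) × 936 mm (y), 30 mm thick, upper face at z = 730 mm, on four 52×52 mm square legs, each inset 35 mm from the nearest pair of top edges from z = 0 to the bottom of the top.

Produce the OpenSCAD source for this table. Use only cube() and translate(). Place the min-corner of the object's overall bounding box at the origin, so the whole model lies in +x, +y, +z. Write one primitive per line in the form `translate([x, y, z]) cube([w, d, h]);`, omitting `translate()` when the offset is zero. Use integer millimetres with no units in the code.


translate([0, 0, 700]) cube([1426, 936, 30]);
translate([35, 35, 0]) cube([52, 52, 700]);
translate([1339, 35, 0]) cube([52, 52, 700]);
translate([35, 849, 0]) cube([52, 52, 700]);
translate([1339, 849, 0]) cube([52, 52, 700]);


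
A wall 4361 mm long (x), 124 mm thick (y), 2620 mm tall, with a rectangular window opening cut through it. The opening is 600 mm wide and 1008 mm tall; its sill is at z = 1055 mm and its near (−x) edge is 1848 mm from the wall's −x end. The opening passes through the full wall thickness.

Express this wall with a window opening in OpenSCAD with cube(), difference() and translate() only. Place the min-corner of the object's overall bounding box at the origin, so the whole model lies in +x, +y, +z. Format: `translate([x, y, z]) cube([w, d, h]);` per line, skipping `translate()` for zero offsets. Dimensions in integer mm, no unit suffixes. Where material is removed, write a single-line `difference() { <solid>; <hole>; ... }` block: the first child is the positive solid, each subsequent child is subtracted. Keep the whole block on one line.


difference() { cube([4361, 124, 2620]); translate([1848, 0, 1055]) cube([600, 124, 1008]); }


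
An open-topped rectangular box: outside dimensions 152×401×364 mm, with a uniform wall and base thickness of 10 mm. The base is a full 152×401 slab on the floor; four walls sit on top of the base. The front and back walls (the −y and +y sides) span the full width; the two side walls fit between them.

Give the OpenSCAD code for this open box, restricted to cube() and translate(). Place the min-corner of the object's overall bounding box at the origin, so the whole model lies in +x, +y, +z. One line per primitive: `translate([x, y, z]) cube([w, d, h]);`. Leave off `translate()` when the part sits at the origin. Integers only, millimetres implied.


cube([152, 401, 10]);
translate([0, 0, 10]) cube([152, 10, 354]);
translate([0, 391, 10]) cube([152, 10, 354]);
translate([0, 10, 10]) cube([10, 381, 354]);
translate([142, 10, 10]) cube([10, 381, 354]);


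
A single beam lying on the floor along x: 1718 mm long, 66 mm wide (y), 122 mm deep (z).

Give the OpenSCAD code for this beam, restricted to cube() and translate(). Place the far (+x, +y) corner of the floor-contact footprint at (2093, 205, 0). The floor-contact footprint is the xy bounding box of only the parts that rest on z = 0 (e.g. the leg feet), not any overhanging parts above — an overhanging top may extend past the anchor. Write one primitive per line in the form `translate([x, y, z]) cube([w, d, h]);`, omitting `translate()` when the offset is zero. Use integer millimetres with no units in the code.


translate([375, 139, 0]) cube([1718, 66, 122]);


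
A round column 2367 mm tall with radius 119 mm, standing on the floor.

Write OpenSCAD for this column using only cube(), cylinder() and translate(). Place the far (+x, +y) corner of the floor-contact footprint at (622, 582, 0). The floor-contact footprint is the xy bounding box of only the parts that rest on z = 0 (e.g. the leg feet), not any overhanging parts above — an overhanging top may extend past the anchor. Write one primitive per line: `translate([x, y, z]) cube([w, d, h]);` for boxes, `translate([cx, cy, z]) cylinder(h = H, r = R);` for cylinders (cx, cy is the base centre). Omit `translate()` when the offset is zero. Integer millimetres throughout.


translate([503, 463, 0]) cylinder(h = 2367, r = 119);


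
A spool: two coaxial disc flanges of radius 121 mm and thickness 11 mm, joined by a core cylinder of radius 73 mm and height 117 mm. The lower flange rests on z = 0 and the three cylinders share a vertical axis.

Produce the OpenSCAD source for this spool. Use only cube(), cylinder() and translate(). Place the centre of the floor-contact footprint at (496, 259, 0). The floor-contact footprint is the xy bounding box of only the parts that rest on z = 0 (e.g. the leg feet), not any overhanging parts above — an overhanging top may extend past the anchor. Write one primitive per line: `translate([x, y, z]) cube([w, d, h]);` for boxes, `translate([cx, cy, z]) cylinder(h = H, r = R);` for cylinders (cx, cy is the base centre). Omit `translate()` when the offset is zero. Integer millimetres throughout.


translate([496, 259, 0]) cylinder(h = 11, r = 121);
translate([496, 259, 11]) cylinder(h = 117, r = 73);
translate([496, 259, 128]) cylinder(h = 11, r = 121);


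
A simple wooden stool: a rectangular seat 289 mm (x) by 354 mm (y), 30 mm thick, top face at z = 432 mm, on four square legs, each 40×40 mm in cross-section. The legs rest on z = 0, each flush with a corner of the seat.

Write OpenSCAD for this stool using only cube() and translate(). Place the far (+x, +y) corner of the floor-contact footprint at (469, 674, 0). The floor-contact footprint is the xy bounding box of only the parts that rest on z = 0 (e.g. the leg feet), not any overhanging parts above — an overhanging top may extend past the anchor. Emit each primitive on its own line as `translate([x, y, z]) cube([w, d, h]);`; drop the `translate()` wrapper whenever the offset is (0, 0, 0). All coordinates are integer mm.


translate([180, 320, 402]) cube([289, 354, 30]);
translate([180, 320, 0]) cube([40, 40, 402]);
translate([429, 320, 0]) cube([40, 40, 402]);
translate([180, 634, 0]) cube([40, 40, 402]);
translate([429, 634, 0]) cube([40, 40, 402]);


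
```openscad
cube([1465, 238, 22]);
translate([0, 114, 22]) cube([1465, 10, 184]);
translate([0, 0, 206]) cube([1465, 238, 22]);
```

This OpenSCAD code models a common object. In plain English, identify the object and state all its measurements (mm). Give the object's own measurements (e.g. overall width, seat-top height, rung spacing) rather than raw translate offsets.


An I-beam lying along x, 1465 mm long. Overall section height 228 mm. Two flanges 238 mm wide (y) and 22 mm thick, one on the floor and one at the top; a web 10 mm thick runs between them, centred on the flange width.


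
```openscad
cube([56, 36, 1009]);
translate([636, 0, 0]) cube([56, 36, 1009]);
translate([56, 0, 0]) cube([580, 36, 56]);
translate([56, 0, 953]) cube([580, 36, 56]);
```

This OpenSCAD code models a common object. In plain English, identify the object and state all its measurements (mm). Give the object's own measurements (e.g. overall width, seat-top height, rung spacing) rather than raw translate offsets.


A rectangular picture frame lying in the x–z plane (depth along y). The opening is 580 mm wide (x) by 897 mm tall (z), surrounded by a border 56 mm wide on all four sides. The frame is 36 mm deep and is made of two full-height vertical stiles with two horizontal rails fitted between them.


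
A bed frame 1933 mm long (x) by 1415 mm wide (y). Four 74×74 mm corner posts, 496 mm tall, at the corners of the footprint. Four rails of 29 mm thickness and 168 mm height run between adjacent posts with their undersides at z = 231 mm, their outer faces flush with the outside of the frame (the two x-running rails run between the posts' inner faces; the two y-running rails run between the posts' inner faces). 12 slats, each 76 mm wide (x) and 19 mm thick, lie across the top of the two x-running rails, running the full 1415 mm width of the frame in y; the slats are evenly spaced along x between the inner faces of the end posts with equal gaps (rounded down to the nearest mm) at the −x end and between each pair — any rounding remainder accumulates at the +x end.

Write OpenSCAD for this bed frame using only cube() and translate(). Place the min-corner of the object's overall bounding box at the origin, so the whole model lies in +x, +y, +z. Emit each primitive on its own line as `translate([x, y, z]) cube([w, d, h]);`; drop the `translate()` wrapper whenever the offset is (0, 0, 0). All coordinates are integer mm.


cube([74, 74, 496]);
translate([0, 1341, 0]) cube([74, 74, 496]);
translate([1859, 0, 0]) cube([74, 74, 496]);
translate([1859, 1341, 0]) cube([74, 74, 496]);
translate([74, 0, 231]) cube([1785, 29, 168]);
translate([74, 1386, 231]) cube([1785, 29, 168]);
translate([0, 74, 231]) cube([29, 1267, 168]);
translate([1904, 74, 231]) cube([29, 1267, 168]);
translate([141, 0, 399]) cube([76, 1415, 19]);
translate([284, 0, 399]) cube([76, 1415, 19]);
translate([427, 0, 399]) cube([76, 1415, 19]);
translate([570, 0, 399]) cube([76, 1415, 19]);
translate([713, 0, 399]) cube([76, 1415, 19]);
translate([856, 0, 399]) cube([76, 1415, 19]);
translate([999, 0, 399]) cube([76, 1415, 19]);
translate([1142, 0, 399]) cube([76, 1415, 19]);
translate([1285, 0, 399]) cube([76, 1415, 19]);
translate([1428, 0, 399]) cube([76, 1415, 19]);
translate([1571, 0, 399]) cube([76, 1415, 19]);
translate([1714, 0, 399]) cube([76, 1415, 19]);


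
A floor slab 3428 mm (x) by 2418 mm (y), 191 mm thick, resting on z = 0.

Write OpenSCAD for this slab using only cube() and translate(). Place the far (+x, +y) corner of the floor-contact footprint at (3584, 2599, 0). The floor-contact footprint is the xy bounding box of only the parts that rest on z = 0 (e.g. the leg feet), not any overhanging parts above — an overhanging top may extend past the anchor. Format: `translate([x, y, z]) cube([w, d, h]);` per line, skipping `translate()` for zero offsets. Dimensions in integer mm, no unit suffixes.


translate([156, 181, 0]) cube([3428, 2418, 191]);
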